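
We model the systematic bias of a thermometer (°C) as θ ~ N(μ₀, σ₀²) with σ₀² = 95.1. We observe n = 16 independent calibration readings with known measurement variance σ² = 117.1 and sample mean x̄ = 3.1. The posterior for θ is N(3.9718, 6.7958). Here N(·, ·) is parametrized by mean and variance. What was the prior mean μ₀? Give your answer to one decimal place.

μ₀ = 15.3

With known observation variance, the Normal–Normal posterior has precision τ_n = τ₀ + n/σ² and mean μ_n = (τ₀μ₀ + (n/σ²)x̄)/τ_n.
Here τ₀ = 1/95.1 = 0.010515 and τ_data = 16/117.1 = 0.136635, so τ_n = 0.147150.
Rearranging for μ₀: μ₀ = (μ_n·τ_n − τ_data·x̄)/τ₀ = (3.9718·0.147150 − 0.136635·3.1) / 0.010515 = 0.160882/0.010515 ≈ 15.3.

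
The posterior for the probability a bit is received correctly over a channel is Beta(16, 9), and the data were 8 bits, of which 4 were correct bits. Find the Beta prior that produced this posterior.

Beta is conjugate to the binomial likelihood: posterior = Beta(α+s, β+f).
Subtract the data counts: 16−4=12, 9−4=5.

Beta(12, 5)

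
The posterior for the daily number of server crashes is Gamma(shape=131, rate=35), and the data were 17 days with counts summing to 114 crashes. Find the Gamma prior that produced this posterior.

Gamma–Poisson conjugacy: posterior shape = α + Σxᵢ, posterior rate = β + n.
So α = 131 − 114 = 17 and β = 35 − 17 = 18.

Gamma(shape=17, rate=18)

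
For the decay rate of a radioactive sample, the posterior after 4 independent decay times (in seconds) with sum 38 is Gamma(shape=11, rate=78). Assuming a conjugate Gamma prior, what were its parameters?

For an exponential likelihood with a Gamma(α, β) prior on the rate, n observations with total T give posterior Gamma(α+n, β+T).
So α = 11 − 4 = 7 and β = 78 − 38 = 40.

Gamma(shape=7, rate=40)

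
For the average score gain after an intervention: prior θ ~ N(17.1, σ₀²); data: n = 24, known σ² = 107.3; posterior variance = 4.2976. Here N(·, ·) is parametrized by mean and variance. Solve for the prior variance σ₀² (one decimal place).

For the Normal–Normal model with known σ², precisions add: τ_n = τ₀ + n/σ².
So 1/σ₀² = 1/4.2976 − 24/107.3 = 0.232688 − 0.223672 = 0.009016.
Hence σ₀² = 1/0.009016 ≈ 110.9.

σ₀² = 110.9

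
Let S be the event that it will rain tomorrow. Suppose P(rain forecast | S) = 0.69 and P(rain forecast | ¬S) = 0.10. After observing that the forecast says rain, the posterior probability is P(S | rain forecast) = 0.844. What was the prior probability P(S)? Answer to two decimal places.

Bayes' rule in odds form gives O(S|E) = O(S)·[P(E|S)/P(E|¬S)], hence O(S) = O(S|E)/LR.
Posterior odds = 0.844/(1−0.844) = 5.4103. LR = 0.69/0.10 = 6.9000.
Prior odds = 5.4103/6.9000 = 0.7841, so P(S) = 0.7841/(1+0.7841) ≈ 0.44.

P(S) = 0.44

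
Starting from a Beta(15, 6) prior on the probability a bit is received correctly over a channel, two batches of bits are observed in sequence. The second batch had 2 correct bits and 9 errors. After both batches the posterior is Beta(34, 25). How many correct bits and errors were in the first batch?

17 correct bits and 10 errors

Sequential conjugate updates are equivalent to a single update on the pooled data, so total successes = posterior α − prior α and total failures = posterior β − prior β.
Total across both batches: 34−15=19 correct bits, 25−6=19 errors.
Subtract the second batch: 19−2=17 correct bits and 19−9=10 errors.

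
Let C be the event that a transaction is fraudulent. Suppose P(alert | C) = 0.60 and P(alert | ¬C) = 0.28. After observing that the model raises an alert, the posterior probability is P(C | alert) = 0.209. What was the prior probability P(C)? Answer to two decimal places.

P(C) = 0.11

In odds form, posterior odds = prior odds × likelihood ratio, so prior odds = posterior odds ÷ LR.
Posterior odds = 0.209/(1−0.209) = 0.2642. LR = 0.60/0.28 = 2.1429.
Prior odds = 0.2642/2.1429 = 0.1233, so P(C) = 0.1233/(1+0.1233) ≈ 0.11.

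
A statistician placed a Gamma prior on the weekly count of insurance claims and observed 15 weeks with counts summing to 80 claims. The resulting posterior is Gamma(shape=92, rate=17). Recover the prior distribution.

Gamma–Poisson conjugacy: posterior shape = α + Σxᵢ, posterior rate = β + n.
So α = 92 − 80 = 12 and β = 17 − 15 = 2.

Gamma(shape=12, rate=2)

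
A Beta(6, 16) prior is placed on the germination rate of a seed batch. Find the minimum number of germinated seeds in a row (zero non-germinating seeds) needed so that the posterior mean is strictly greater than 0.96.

k = 379

After k germinated seeds and 0 non-germinating seeds the posterior is Beta(6+k, 16), with mean (6+k)/(6+16+k).
Set (6+k)/(22+k) > 0.96 and solve: k > (0.96·22 − 6)/(1 − 0.96) = 378.000.
The smallest integer exceeding 378.000 is 379.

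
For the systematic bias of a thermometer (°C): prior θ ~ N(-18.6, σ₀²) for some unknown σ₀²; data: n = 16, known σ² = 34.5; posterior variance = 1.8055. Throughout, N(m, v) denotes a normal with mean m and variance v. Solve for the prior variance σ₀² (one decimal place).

Posterior precision equals prior precision plus data precision: 1/σ_n² = 1/σ₀² + n/σ².
So 1/σ₀² = 1/1.8055 − 16/34.5 = 0.553863 − 0.463768 = 0.090095.
Hence σ₀² = 1/0.090095 ≈ 11.1.

σ₀² = 11.1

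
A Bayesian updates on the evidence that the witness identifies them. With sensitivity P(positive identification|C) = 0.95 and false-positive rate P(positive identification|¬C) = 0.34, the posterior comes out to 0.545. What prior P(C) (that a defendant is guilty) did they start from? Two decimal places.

In odds form, posterior odds = prior odds × likelihood ratio, so prior odds = posterior odds ÷ LR.
Posterior odds = 0.545/(1−0.545) = 1.1978. LR = 0.95/0.34 = 2.7941.
Prior odds = 1.1978/2.7941 = 0.4287, so P(C) = 0.4287/(1+0.4287) ≈ 0.30.

P(C) = 0.30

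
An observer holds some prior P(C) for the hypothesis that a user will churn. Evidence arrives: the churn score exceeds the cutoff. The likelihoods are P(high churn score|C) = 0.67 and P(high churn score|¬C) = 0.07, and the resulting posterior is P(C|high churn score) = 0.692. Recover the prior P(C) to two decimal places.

P(C) = 0.19

In odds form, posterior odds = prior odds × likelihood ratio, so prior odds = posterior odds ÷ LR.
Posterior odds = 0.692/(1−0.692) = 2.2468. LR = 0.67/0.07 = 9.5714.
Prior odds = 2.2468/9.5714 = 0.2347, so P(C) = 0.2347/(1+0.2347) ≈ 0.19.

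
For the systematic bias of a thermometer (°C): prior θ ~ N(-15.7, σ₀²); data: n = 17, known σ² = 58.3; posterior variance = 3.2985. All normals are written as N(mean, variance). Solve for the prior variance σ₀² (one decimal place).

σ₀² = 86.4

Posterior precision equals prior precision plus data precision: 1/σ_n² = 1/σ₀² + n/σ².
So 1/σ₀² = 1/3.2985 − 17/58.3 = 0.303168 − 0.291595 = 0.011573.
Hence σ₀² = 1/0.011573 ≈ 86.4.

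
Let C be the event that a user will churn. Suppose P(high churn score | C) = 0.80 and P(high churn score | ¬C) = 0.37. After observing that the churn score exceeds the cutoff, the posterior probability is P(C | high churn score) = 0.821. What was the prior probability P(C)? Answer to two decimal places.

In odds form, posterior odds = prior odds × likelihood ratio, so prior odds = posterior odds ÷ LR.
Posterior odds = 0.821/(1−0.821) = 4.5866. LR = 0.80/0.37 = 2.1622.
Prior odds = 4.5866/2.1622 = 2.1213, so P(C) = 2.1213/(1+2.1213) ≈ 0.68.

P(C) = 0.68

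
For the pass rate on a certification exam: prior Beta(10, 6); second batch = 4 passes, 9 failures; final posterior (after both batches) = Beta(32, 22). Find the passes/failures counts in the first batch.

Because Beta–binomial updating is additive in the counts, the combined data contributed (α_post−α_prior, β_post−β_prior) successes and failures.
Total across both batches: 32−10=22 passes, 22−6=16 failures.
Subtract the second batch: 22−4=18 passes and 16−9=7 failures.

18 passes and 7 failures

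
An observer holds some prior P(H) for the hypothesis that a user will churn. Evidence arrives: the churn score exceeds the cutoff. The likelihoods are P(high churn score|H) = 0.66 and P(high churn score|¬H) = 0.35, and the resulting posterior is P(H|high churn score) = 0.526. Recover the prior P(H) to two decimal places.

P(H) = 0.37

In odds form, posterior odds = prior odds × likelihood ratio, so prior odds = posterior odds ÷ LR.
Posterior odds = 0.526/(1−0.526) = 1.1097. LR = 0.66/0.35 = 1.8857.
Prior odds = 1.1097/1.8857 = 0.5885, so P(H) = 0.5885/(1+0.5885) ≈ 0.37.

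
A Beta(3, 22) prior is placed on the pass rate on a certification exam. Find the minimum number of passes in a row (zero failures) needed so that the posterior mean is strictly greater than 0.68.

After k passes and 0 failures the posterior is Beta(3+k, 22), with mean (3+k)/(3+22+k).
Set (3+k)/(25+k) > 0.68 and solve: k > (0.68·25 − 3)/(1 − 0.68) = 43.750.
The smallest integer exceeding 43.750 is 44.

k = 44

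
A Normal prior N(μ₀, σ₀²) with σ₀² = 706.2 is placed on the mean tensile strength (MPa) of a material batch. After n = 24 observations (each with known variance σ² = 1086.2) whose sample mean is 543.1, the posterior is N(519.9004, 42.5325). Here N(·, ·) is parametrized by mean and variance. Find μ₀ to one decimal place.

μ₀ = 157.9

The posterior mean is a precision-weighted average: μ_n = (τ₀μ₀ + τ_data·x̄)/(τ₀+τ_data), with τ₀=1/σ₀² and τ_data=n/σ².
Here τ₀ = 1/706.2 = 0.001416 and τ_data = 24/1086.2 = 0.022095, so τ_n = 0.023511.
Rearranging for μ₀: μ₀ = (μ_n·τ_n − τ_data·x̄)/τ₀ = (519.9004·0.023511 − 0.022095·543.1) / 0.001416 = 0.223584/0.001416 ≈ 157.9.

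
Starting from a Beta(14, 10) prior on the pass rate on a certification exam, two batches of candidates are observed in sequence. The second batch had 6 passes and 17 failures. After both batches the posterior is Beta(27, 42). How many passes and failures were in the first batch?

Because Beta–binomial updating is additive in the counts, the combined data contributed (α_post−α_prior, β_post−β_prior) successes and failures.
Total across both batches: 27−14=13 passes, 42−10=32 failures.
Subtract the second batch: 13−6=7 passes and 32−17=15 failures.

7 passes and 15 failures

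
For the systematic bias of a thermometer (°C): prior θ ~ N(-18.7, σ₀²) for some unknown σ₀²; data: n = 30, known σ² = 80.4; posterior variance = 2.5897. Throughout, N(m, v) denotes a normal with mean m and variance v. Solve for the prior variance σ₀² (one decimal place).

σ₀² = 76.9

Posterior precision equals prior precision plus data precision: 1/σ_n² = 1/σ₀² + n/σ².
So 1/σ₀² = 1/2.5897 − 30/80.4 = 0.386145 − 0.373134 = 0.013011.
Hence σ₀² = 1/0.013011 ≈ 76.9.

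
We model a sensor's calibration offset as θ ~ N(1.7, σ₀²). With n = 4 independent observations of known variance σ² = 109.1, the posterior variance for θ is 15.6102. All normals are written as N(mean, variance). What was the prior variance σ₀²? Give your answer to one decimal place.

Posterior precision equals prior precision plus data precision: 1/σ_n² = 1/σ₀² + n/σ².
So 1/σ₀² = 1/15.6102 − 4/109.1 = 0.064061 − 0.036664 = 0.027397.
Hence σ₀² = 1/0.027397 ≈ 36.5.

σ₀² = 36.5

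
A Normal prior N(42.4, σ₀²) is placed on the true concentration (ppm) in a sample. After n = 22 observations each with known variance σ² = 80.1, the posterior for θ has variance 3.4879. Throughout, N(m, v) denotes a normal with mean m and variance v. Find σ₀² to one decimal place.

σ₀² = 83.0

Posterior precision equals prior precision plus data precision: 1/σ_n² = 1/σ₀² + n/σ².
So 1/σ₀² = 1/3.4879 − 22/80.1 = 0.286705 − 0.274657 = 0.012048.
Hence σ₀² = 1/0.012048 ≈ 83.0.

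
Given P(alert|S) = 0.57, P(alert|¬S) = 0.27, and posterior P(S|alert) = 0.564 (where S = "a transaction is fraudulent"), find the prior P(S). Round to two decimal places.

In odds form, posterior odds = prior odds × likelihood ratio, so prior odds = posterior odds ÷ LR.
Posterior odds = 0.564/(1−0.564) = 1.2936. LR = 0.57/0.27 = 2.1111.
Prior odds = 1.2936/2.1111 = 0.6128, so P(S) = 0.6128/(1+0.6128) ≈ 0.38.

P(S) = 0.38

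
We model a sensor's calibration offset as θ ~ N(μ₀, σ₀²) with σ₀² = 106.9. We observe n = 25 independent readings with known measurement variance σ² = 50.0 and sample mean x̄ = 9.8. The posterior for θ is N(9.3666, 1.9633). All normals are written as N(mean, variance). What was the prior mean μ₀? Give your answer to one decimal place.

With known observation variance, the Normal–Normal posterior has precision τ_n = τ₀ + n/σ² and mean μ_n = (τ₀μ₀ + (n/σ²)x̄)/τ_n.
Here τ₀ = 1/106.9 = 0.009355 and τ_data = 25/50.0 = 0.500000, so τ_n = 0.509355.
Rearranging for μ₀: μ₀ = (μ_n·τ_n − τ_data·x̄)/τ₀ = (9.3666·0.509355 − 0.500000·9.8) / 0.009355 = -0.129075/0.009355 ≈ -13.8.

μ₀ = -13.8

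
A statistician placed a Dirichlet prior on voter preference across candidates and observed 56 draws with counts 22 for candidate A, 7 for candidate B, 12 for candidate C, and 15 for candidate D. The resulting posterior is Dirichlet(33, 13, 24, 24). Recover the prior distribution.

Dirichlet(11, 6, 12, 9)

For a Dirichlet(α) prior with multinomial counts c, the posterior is Dirichlet(α + c) componentwise.
Subtract each count from the matching posterior parameter: 33−22=11, 13−7=6, 24−12=12, 24−15=9.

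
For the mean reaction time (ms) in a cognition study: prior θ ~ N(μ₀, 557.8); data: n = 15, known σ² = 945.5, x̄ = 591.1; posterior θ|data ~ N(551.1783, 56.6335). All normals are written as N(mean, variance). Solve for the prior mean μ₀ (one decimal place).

μ₀ = 197.9

With known observation variance, the Normal–Normal posterior has precision τ_n = τ₀ + n/σ² and mean μ_n = (τ₀μ₀ + (n/σ²)x̄)/τ_n.
Here τ₀ = 1/557.8 = 0.001793 and τ_data = 15/945.5 = 0.015865, so τ_n = 0.017658.
Rearranging for μ₀: μ₀ = (μ_n·τ_n − τ_data·x̄)/τ₀ = (551.1783·0.017658 − 0.015865·591.1) / 0.001793 = 0.354905/0.001793 ≈ 197.9.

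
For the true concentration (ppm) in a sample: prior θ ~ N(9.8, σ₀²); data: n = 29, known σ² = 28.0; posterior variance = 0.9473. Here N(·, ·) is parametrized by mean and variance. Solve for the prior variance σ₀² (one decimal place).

σ₀² = 50.2

For the Normal–Normal model with known σ², precisions add: τ_n = τ₀ + n/σ².
So 1/σ₀² = 1/0.9473 − 29/28.0 = 1.055632 − 1.035714 = 0.019918.
Hence σ₀² = 1/0.019918 ≈ 50.2.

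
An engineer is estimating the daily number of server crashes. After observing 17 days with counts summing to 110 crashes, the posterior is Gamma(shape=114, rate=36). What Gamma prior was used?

Gamma(shape=4, rate=19)

Gamma–Poisson conjugacy: posterior shape = α + Σxᵢ, posterior rate = β + n.
So α = 114 − 110 = 4 and β = 36 − 17 = 19.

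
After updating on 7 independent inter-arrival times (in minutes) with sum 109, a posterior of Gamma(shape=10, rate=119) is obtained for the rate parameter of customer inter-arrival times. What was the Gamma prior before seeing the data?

For an exponential likelihood with a Gamma(α, β) prior on the rate, n observations with total T give posterior Gamma(α+n, β+T).
So α = 10 − 7 = 3 and β = 119 − 109 = 10.

Gamma(shape=3, rate=10)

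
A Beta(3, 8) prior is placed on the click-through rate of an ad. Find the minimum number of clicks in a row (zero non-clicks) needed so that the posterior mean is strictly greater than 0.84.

k = 40

After k clicks and 0 non-clicks the posterior is Beta(3+k, 8), with mean (3+k)/(3+8+k).
Set (3+k)/(11+k) > 0.84 and solve: k > (0.84·11 − 3)/(1 − 0.84) = 39.000.
The smallest integer exceeding 39.000 is 40, and checking k=40: (43)/(51) = 0.8431 > 0.84.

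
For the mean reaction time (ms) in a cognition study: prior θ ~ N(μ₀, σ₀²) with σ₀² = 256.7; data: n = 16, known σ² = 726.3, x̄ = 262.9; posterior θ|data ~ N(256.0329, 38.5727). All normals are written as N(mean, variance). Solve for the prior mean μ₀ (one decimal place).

The posterior mean is a precision-weighted average: μ_n = (τ₀μ₀ + τ_data·x̄)/(τ₀+τ_data), with τ₀=1/σ₀² and τ_data=n/σ².
Here τ₀ = 1/256.7 = 0.003896 and τ_data = 16/726.3 = 0.022029, so τ_n = 0.025925.
Rearranging for μ₀: μ₀ = (μ_n·τ_n − τ_data·x̄)/τ₀ = (256.0329·0.025925 − 0.022029·262.9) / 0.003896 = 0.846229/0.003896 ≈ 217.2.

μ₀ = 217.2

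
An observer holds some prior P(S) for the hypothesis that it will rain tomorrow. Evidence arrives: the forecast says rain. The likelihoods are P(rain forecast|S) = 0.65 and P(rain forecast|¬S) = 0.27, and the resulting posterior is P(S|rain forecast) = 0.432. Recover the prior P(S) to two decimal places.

P(S) = 0.24

Bayes' rule in odds form gives O(S|E) = O(S)·[P(E|S)/P(E|¬S)], hence O(S) = O(S|E)/LR.
Posterior odds = 0.432/(1−0.432) = 0.7606. LR = 0.65/0.27 = 2.4074.
Prior odds = 0.7606/2.4074 = 0.3159, so P(S) = 0.3159/(1+0.3159) ≈ 0.24.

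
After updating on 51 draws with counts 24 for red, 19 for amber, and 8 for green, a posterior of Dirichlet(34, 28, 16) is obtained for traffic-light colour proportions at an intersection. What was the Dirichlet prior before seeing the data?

For a Dirichlet(α) prior with multinomial counts c, the posterior is Dirichlet(α + c) componentwise.
Subtract each count from the matching posterior parameter: 34−24=10, 28−19=9, 16−8=8.

Dirichlet(10, 9, 8)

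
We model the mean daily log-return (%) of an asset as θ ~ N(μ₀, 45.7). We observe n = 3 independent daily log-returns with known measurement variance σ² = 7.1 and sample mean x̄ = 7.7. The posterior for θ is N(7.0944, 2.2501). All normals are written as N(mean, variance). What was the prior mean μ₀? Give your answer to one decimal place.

μ₀ = -4.6

With known observation variance, the Normal–Normal posterior has precision τ_n = τ₀ + n/σ² and mean μ_n = (τ₀μ₀ + (n/σ²)x̄)/τ_n.
Here τ₀ = 1/45.7 = 0.021882 and τ_data = 3/7.1 = 0.422535, so τ_n = 0.444417.
Rearranging for μ₀: μ₀ = (μ_n·τ_n − τ_data·x̄)/τ₀ = (7.0944·0.444417 − 0.422535·7.7) / 0.021882 = -0.100648/0.021882 ≈ -4.6.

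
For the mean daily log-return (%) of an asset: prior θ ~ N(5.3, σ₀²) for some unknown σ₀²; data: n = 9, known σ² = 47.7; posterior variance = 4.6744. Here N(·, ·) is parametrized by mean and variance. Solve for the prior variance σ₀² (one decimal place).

Posterior precision equals prior precision plus data precision: 1/σ_n² = 1/σ₀² + n/σ².
So 1/σ₀² = 1/4.6744 − 9/47.7 = 0.213931 − 0.188679 = 0.025252.
Hence σ₀² = 1/0.025252 ≈ 39.6.

σ₀² = 39.6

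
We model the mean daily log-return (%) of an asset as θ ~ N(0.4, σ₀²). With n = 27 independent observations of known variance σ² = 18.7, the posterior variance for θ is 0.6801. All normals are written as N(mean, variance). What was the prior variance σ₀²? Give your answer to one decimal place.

σ₀² = 37.7

For the Normal–Normal model with known σ², precisions add: τ_n = τ₀ + n/σ².
So 1/σ₀² = 1/0.6801 − 27/18.7 = 1.470372 − 1.443850 = 0.026522.
Hence σ₀² = 1/0.026522 ≈ 37.7.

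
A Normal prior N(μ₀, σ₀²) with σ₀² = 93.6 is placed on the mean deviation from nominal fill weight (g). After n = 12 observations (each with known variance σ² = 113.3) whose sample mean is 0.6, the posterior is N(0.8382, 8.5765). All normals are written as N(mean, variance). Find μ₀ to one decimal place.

μ₀ = 3.2

With known observation variance, the Normal–Normal posterior has precision τ_n = τ₀ + n/σ² and mean μ_n = (τ₀μ₀ + (n/σ²)x̄)/τ_n.
Here τ₀ = 1/93.6 = 0.010684 and τ_data = 12/113.3 = 0.105914, so τ_n = 0.116598.
Rearranging for μ₀: μ₀ = (μ_n·τ_n − τ_data·x̄)/τ₀ = (0.8382·0.116598 − 0.105914·0.6) / 0.010684 = 0.034184/0.010684 ≈ 3.2.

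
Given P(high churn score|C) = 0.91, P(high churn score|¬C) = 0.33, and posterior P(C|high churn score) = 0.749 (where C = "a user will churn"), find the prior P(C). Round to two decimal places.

P(C) = 0.52

In odds form, posterior odds = prior odds × likelihood ratio, so prior odds = posterior odds ÷ LR.
Posterior odds = 0.749/(1−0.749) = 2.9841. LR = 0.91/0.33 = 2.7576.
Prior odds = 2.9841/2.7576 = 1.0821, so P(C) = 1.0821/(1+1.0821) ≈ 0.52.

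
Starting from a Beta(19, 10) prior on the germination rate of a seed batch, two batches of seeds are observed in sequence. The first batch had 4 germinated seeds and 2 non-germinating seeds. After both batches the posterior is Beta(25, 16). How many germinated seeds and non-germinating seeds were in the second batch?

Because Beta–binomial updating is additive in the counts, the combined data contributed (α_post−α_prior, β_post−β_prior) successes and failures.
Total across both batches: 25−19=6 germinated seeds, 16−10=6 non-germinating seeds.
Subtract the first batch: 6−4=2 germinated seeds and 6−2=4 non-germinating seeds.

2 germinated seeds and 4 non-germinating seeds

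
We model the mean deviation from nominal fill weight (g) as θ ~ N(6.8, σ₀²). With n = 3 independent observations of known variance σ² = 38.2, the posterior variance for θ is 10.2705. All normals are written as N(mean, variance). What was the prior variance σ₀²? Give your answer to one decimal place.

Posterior precision equals prior precision plus data precision: 1/σ_n² = 1/σ₀² + n/σ².
So 1/σ₀² = 1/10.2705 − 3/38.2 = 0.097366 − 0.078534 = 0.018832.
Hence σ₀² = 1/0.018832 ≈ 53.1.

σ₀² = 53.1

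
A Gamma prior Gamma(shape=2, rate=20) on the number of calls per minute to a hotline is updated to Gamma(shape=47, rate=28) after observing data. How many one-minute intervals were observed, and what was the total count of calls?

n = 8 one-minute intervals with total 45 calls

A Gamma(α, β) prior (rate parametrization) on a Poisson rate with n observations summing to S gives posterior Gamma(α+S, β+n).
Matching: Σxᵢ = 47 − 2 = 45 and n = 28 − 20 = 8.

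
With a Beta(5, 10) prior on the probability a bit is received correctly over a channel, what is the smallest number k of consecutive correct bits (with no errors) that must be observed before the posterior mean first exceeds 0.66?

After k correct bits and 0 errors the posterior is Beta(5+k, 10), with mean (5+k)/(5+10+k).
Set (5+k)/(15+k) > 0.66 and solve: k > (0.66·15 − 5)/(1 − 0.66) = 14.412.
The smallest integer exceeding 14.412 is 15.

k = 15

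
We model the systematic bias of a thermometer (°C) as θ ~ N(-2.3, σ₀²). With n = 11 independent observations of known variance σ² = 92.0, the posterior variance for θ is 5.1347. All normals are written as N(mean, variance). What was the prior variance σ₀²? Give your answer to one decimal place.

For the Normal–Normal model with known σ², precisions add: τ_n = τ₀ + n/σ².
So 1/σ₀² = 1/5.1347 − 11/92.0 = 0.194753 − 0.119565 = 0.075188.
Hence σ₀² = 1/0.075188 ≈ 13.3.

σ₀² = 13.3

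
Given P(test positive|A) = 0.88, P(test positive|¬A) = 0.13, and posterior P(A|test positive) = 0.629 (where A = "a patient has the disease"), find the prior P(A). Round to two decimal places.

P(A) = 0.20

Bayes' rule in odds form gives O(A|E) = O(A)·[P(E|A)/P(E|¬A)], hence O(A) = O(A|E)/LR.
Posterior odds = 0.629/(1−0.629) = 1.6954. LR = 0.88/0.13 = 6.7692.
Prior odds = 1.6954/6.7692 = 0.2505, so P(A) = 0.2505/(1+0.2505) ≈ 0.20.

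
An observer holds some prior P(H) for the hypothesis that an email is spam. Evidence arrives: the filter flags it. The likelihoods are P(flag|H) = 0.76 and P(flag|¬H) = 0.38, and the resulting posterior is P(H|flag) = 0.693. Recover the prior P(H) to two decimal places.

Bayes' rule in odds form gives O(H|E) = O(H)·[P(E|H)/P(E|¬H)], hence O(H) = O(H|E)/LR.
Posterior odds = 0.693/(1−0.693) = 2.2573. LR = 0.76/0.38 = 2.0000.
Prior odds = 2.2573/2.0000 = 1.1286, so P(H) = 1.1286/(1+1.1286) ≈ 0.53.

P(H) = 0.53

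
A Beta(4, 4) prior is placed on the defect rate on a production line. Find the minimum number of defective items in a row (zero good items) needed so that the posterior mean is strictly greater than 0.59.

After k defective items and 0 good items the posterior is Beta(4+k, 4), with mean (4+k)/(4+4+k).
Set (4+k)/(8+k) > 0.59 and solve: k > (0.59·8 − 4)/(1 − 0.59) = 1.756.
The smallest integer exceeding 1.756 is 2.

k = 2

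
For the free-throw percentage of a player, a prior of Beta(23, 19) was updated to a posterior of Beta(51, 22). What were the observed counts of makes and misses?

28 makes and 3 misses

Under Beta–binomial conjugacy the posterior parameters are (α+s, β+f).
So s = 51 − 23 = 28 and f = 22 − 19 = 3.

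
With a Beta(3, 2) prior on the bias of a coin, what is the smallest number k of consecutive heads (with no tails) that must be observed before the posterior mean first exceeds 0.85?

k = 9

After k heads and 0 tails the posterior is Beta(3+k, 2), with mean (3+k)/(3+2+k).
Set (3+k)/(5+k) > 0.85 and solve: k > (0.85·5 − 3)/(1 − 0.85) = 8.333.
The smallest integer exceeding 8.333 is 9.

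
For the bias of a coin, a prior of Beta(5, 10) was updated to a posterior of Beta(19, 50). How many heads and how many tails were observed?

14 heads and 40 tails

A Beta(α, β) prior with s successes and f failures in binomial data gives a Beta(α+s, β+f) posterior.
Match parameters: s=19−5=14, f=50−10=40.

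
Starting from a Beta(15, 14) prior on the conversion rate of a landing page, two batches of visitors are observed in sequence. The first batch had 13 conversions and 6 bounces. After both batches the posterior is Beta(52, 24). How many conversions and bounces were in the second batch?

24 conversions and 4 bounces

Sequential conjugate updates are equivalent to a single update on the pooled data, so total successes = posterior α − prior α and total failures = posterior β − prior β.
Total across both batches: 52−15=37 conversions, 24−14=10 bounces.
Subtract the first batch: 37−13=24 conversions and 10−6=4 bounces.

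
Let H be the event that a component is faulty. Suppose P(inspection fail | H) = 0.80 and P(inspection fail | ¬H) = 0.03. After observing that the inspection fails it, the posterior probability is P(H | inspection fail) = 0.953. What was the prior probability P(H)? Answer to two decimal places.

P(H) = 0.43

Bayes' rule in odds form gives O(H|E) = O(H)·[P(E|H)/P(E|¬H)], hence O(H) = O(H|E)/LR.
Posterior odds = 0.953/(1−0.953) = 20.2766. LR = 0.80/0.03 = 26.6667.
Prior odds = 20.2766/26.6667 = 0.7604, so P(H) = 0.7604/(1+0.7604) ≈ 0.43.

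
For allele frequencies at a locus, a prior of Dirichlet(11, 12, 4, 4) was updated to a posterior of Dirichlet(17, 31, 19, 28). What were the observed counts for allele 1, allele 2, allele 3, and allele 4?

For a Dirichlet(α) prior with multinomial counts c, the posterior is Dirichlet(α + c) componentwise.
Counts are posterior − prior componentwise: 17−11=6, 31−12=19, 19−4=15, 28−4=24.

counts (6, 19, 15, 24)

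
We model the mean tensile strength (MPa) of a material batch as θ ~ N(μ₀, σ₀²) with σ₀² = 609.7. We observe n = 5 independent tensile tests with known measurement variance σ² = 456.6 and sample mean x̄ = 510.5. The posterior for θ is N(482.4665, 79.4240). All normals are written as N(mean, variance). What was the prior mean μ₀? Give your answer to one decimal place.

With known observation variance, the Normal–Normal posterior has precision τ_n = τ₀ + n/σ² and mean μ_n = (τ₀μ₀ + (n/σ²)x̄)/τ_n.
Here τ₀ = 1/609.7 = 0.001640 and τ_data = 5/456.6 = 0.010951, so τ_n = 0.012591.
Rearranging for μ₀: μ₀ = (μ_n·τ_n − τ_data·x̄)/τ₀ = (482.4665·0.012591 − 0.010951·510.5) / 0.001640 = 0.484250/0.001640 ≈ 295.3.

μ₀ = 295.3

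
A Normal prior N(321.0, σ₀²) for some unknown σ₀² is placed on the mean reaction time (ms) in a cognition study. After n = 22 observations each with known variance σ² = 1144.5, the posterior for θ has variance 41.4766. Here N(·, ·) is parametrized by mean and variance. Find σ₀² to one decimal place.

σ₀² = 204.6

For the Normal–Normal model with known σ², precisions add: τ_n = τ₀ + n/σ².
So 1/σ₀² = 1/41.4766 − 22/1144.5 = 0.024110 − 0.019222 = 0.004888.
Hence σ₀² = 1/0.004888 ≈ 204.6.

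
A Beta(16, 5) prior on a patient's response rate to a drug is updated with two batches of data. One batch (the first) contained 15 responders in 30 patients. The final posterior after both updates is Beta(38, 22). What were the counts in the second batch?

7 responders and 2 non-responders

Sequential conjugate updates are equivalent to a single update on the pooled data, so total successes = posterior α − prior α and total failures = posterior β − prior β.
Total across both batches: 38−16=22 responders, 22−5=17 non-responders.
Subtract the first batch: 22−15=7 responders and 17−15=2 non-responders.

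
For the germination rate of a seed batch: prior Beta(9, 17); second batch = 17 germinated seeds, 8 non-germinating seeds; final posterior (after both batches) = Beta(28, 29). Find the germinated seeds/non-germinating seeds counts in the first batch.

2 germinated seeds and 4 non-germinating seeds

Because Beta–binomial updating is additive in the counts, the combined data contributed (α_post−α_prior, β_post−β_prior) successes and failures.
Total across both batches: 28−9=19 germinated seeds, 29−17=12 non-germinating seeds.
Subtract the second batch: 19−17=2 germinated seeds and 12−8=4 non-germinating seeds.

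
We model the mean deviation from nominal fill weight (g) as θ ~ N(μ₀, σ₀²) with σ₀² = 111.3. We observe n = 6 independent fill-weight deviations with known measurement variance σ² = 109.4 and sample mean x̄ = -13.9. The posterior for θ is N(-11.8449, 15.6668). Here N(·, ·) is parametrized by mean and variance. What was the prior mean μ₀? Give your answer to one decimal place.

With known observation variance, the Normal–Normal posterior has precision τ_n = τ₀ + n/σ² and mean μ_n = (τ₀μ₀ + (n/σ²)x̄)/τ_n.
Here τ₀ = 1/111.3 = 0.008985 and τ_data = 6/109.4 = 0.054845, so τ_n = 0.063830.
Rearranging for μ₀: μ₀ = (μ_n·τ_n − τ_data·x̄)/τ₀ = (-11.8449·0.063830 − 0.054845·-13.9) / 0.008985 = 0.006286/0.008985 ≈ 0.7.

μ₀ = 0.7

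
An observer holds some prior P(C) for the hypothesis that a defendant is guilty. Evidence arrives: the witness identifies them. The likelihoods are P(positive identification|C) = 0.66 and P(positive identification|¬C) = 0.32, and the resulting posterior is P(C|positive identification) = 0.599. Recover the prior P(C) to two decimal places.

Bayes' rule in odds form gives O(C|E) = O(C)·[P(E|C)/P(E|¬C)], hence O(C) = O(C|E)/LR.
Posterior odds = 0.599/(1−0.599) = 1.4938. LR = 0.66/0.32 = 2.0625.
Prior odds = 1.4938/2.0625 = 0.7243, so P(C) = 0.7243/(1+0.7243) ≈ 0.42.

P(C) = 0.42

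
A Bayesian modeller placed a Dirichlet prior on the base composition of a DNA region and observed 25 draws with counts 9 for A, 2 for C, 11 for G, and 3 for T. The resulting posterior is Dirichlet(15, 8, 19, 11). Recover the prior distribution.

For a Dirichlet(α) prior with multinomial counts c, the posterior is Dirichlet(α + c) componentwise.
Subtract each count from the matching posterior parameter: 15−9=6, 8−2=6, 19−11=8, 11−3=8.

Dirichlet(6, 6, 8, 8)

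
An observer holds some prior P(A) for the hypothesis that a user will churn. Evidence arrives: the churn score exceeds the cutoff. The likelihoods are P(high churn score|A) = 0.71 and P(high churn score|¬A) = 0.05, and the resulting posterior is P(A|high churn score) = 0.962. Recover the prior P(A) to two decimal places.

In odds form, posterior odds = prior odds × likelihood ratio, so prior odds = posterior odds ÷ LR.
Posterior odds = 0.962/(1−0.962) = 25.3158. LR = 0.71/0.05 = 14.2000.
Prior odds = 25.3158/14.2000 = 1.7828, so P(A) = 1.7828/(1+1.7828) ≈ 0.64.

P(A) = 0.64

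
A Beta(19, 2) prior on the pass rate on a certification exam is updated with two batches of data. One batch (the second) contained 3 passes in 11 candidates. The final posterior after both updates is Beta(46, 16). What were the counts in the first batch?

24 passes and 6 failures

Because Beta–binomial updating is additive in the counts, the combined data contributed (α_post−α_prior, β_post−β_prior) successes and failures.
Total across both batches: 46−19=27 passes, 16−2=14 failures.
Subtract the second batch: 27−3=24 passes and 14−8=6 failures.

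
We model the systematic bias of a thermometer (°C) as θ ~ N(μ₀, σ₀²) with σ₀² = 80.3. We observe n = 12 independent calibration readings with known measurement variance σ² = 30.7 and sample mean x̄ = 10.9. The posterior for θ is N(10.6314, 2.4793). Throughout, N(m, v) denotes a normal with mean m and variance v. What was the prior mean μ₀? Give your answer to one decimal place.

With known observation variance, the Normal–Normal posterior has precision τ_n = τ₀ + n/σ² and mean μ_n = (τ₀μ₀ + (n/σ²)x̄)/τ_n.
Here τ₀ = 1/80.3 = 0.012453 and τ_data = 12/30.7 = 0.390879, so τ_n = 0.403332.
Rearranging for μ₀: μ₀ = (μ_n·τ_n − τ_data·x̄)/τ₀ = (10.6314·0.403332 − 0.390879·10.9) / 0.012453 = 0.027403/0.012453 ≈ 2.2.

μ₀ = 2.2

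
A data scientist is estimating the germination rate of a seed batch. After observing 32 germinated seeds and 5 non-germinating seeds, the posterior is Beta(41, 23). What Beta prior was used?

A Beta(α, β) prior with s successes and f failures in binomial data gives a Beta(α+s, β+f) posterior.
Subtract the data counts: 41−32=9, 23−5=18.

Beta(9, 18)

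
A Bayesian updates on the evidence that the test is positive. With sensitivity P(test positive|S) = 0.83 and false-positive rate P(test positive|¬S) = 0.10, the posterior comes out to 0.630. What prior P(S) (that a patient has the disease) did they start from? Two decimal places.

In odds form, posterior odds = prior odds × likelihood ratio, so prior odds = posterior odds ÷ LR.
Posterior odds = 0.630/(1−0.630) = 1.7027. LR = 0.83/0.10 = 8.3000.
Prior odds = 1.7027/8.3000 = 0.2051, so P(S) = 0.2051/(1+0.2051) ≈ 0.17.

P(S) = 0.17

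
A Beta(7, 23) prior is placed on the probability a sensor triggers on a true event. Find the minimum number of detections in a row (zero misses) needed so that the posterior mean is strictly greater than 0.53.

k = 19

After k detections and 0 misses the posterior is Beta(7+k, 23), with mean (7+k)/(7+23+k).
Set (7+k)/(30+k) > 0.53 and solve: k > (0.53·30 − 7)/(1 − 0.53) = 18.936.
The smallest integer exceeding 18.936 is 19.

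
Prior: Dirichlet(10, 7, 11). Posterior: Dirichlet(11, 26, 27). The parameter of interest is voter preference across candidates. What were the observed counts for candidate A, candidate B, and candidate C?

counts (1, 19, 16)

For a Dirichlet(α) prior with multinomial counts c, the posterior is Dirichlet(α + c) componentwise.
Counts are posterior − prior componentwise: 11−10=1, 26−7=19, 27−11=16.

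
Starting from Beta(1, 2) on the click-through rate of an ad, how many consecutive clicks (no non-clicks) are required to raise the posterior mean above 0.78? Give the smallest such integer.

k = 7

After k clicks and 0 non-clicks the posterior is Beta(1+k, 2), with mean (1+k)/(1+2+k).
Set (1+k)/(3+k) > 0.78 and solve: k > (0.78·3 − 1)/(1 − 0.78) = 6.091.
The smallest integer exceeding 6.091 is 7.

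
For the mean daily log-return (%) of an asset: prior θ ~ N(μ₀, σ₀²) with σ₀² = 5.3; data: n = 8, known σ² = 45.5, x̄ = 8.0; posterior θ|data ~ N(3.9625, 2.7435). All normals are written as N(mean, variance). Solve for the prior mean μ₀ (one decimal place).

With known observation variance, the Normal–Normal posterior has precision τ_n = τ₀ + n/σ² and mean μ_n = (τ₀μ₀ + (n/σ²)x̄)/τ_n.
Here τ₀ = 1/5.3 = 0.188679 and τ_data = 8/45.5 = 0.175824, so τ_n = 0.364503.
Rearranging for μ₀: μ₀ = (μ_n·τ_n − τ_data·x̄)/τ₀ = (3.9625·0.364503 − 0.175824·8.0) / 0.188679 = 0.037751/0.188679 ≈ 0.2.

μ₀ = 0.2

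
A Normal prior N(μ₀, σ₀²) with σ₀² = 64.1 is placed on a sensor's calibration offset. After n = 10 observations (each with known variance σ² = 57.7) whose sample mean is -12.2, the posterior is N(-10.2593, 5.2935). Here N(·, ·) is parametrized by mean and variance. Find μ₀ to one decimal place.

The posterior mean is a precision-weighted average: μ_n = (τ₀μ₀ + τ_data·x̄)/(τ₀+τ_data), with τ₀=1/σ₀² and τ_data=n/σ².
Here τ₀ = 1/64.1 = 0.015601 and τ_data = 10/57.7 = 0.173310, so τ_n = 0.188911.
Rearranging for μ₀: μ₀ = (μ_n·τ_n − τ_data·x̄)/τ₀ = (-10.2593·0.188911 − 0.173310·-12.2) / 0.015601 = 0.176287/0.015601 ≈ 11.3.

μ₀ = 11.3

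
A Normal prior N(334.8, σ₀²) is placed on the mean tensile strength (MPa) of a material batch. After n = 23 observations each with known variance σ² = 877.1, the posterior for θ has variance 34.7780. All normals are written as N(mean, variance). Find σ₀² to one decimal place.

For the Normal–Normal model with known σ², precisions add: τ_n = τ₀ + n/σ².
So 1/σ₀² = 1/34.7780 − 23/877.1 = 0.028754 − 0.026223 = 0.002531.
Hence σ₀² = 1/0.002531 ≈ 395.1.

σ₀² = 395.1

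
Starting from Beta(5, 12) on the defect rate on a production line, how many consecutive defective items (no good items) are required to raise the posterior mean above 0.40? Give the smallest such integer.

k = 4

After k defective items and 0 good items the posterior is Beta(5+k, 12), with mean (5+k)/(5+12+k).
Set (5+k)/(17+k) > 0.40 and solve: k > (0.40·17 − 5)/(1 − 0.40) = 3.000.
The smallest integer exceeding 3.000 is 4, and checking k=4: (9)/(21) = 0.4286 > 0.40.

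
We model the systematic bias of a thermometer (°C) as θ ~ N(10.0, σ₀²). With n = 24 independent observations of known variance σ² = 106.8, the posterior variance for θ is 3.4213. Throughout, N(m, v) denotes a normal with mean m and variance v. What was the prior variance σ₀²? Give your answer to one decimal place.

For the Normal–Normal model with known σ², precisions add: τ_n = τ₀ + n/σ².
So 1/σ₀² = 1/3.4213 − 24/106.8 = 0.292287 − 0.224719 = 0.067568.
Hence σ₀² = 1/0.067568 ≈ 14.8.

σ₀² = 14.8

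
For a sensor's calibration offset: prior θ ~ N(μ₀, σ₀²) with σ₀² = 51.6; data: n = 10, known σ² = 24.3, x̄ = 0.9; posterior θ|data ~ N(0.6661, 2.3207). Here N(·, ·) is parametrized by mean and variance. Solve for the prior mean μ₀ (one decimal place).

μ₀ = -4.3

The posterior mean is a precision-weighted average: μ_n = (τ₀μ₀ + τ_data·x̄)/(τ₀+τ_data), with τ₀=1/σ₀² and τ_data=n/σ².
Here τ₀ = 1/51.6 = 0.019380 and τ_data = 10/24.3 = 0.411523, so τ_n = 0.430903.
Rearranging for μ₀: μ₀ = (μ_n·τ_n − τ_data·x̄)/τ₀ = (0.6661·0.430903 − 0.411523·0.9) / 0.019380 = -0.083346/0.019380 ≈ -4.3.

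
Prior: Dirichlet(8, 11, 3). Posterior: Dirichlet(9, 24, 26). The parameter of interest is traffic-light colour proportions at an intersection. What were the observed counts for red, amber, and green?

counts (1, 13, 23)

For a Dirichlet(α) prior with multinomial counts c, the posterior is Dirichlet(α + c) componentwise.
Counts are posterior − prior componentwise: 9−8=1, 24−11=13, 26−3=23.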